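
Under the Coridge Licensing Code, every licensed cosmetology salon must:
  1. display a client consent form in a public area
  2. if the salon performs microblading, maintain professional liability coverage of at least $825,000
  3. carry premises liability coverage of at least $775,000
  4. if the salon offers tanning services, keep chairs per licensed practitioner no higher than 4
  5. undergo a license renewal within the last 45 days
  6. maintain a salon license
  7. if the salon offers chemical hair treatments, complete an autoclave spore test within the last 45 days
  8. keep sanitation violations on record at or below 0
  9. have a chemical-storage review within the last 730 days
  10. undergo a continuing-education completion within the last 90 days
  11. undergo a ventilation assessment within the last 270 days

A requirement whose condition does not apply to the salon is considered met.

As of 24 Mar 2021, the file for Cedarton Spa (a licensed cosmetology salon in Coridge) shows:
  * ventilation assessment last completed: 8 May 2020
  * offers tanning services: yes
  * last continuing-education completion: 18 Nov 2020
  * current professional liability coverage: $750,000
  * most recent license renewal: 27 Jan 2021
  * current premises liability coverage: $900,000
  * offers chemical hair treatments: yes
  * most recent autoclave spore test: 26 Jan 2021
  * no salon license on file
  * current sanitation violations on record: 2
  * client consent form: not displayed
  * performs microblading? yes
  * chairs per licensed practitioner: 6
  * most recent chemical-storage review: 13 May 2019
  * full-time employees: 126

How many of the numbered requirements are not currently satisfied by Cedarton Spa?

1. client consent form absent → not met
2. condition 'performs microblading' holds; professional liability coverage $750,000 < $825,000 → not met
3. premises liability coverage $900,000 ≥ $775,000 → met
4. condition 'offers tanning services' holds; chairs per licensed practitioner 6 > 4 → not met
5. license renewal 56 days ago vs limit 45 → not met
6. salon license absent → not met
7. condition 'offers chemical hair treatments' holds; autoclave spore test 57 days ago vs limit 45 → not met
8. sanitation violations on record 2 > 0 → not met
9. chemical-storage review 681 days ago vs limit 730 → met
10. continuing-education completion 126 days ago vs limit 90 → not met
11. ventilation assessment 320 days ago vs limit 270 → not met
Not met: 9 of 11

9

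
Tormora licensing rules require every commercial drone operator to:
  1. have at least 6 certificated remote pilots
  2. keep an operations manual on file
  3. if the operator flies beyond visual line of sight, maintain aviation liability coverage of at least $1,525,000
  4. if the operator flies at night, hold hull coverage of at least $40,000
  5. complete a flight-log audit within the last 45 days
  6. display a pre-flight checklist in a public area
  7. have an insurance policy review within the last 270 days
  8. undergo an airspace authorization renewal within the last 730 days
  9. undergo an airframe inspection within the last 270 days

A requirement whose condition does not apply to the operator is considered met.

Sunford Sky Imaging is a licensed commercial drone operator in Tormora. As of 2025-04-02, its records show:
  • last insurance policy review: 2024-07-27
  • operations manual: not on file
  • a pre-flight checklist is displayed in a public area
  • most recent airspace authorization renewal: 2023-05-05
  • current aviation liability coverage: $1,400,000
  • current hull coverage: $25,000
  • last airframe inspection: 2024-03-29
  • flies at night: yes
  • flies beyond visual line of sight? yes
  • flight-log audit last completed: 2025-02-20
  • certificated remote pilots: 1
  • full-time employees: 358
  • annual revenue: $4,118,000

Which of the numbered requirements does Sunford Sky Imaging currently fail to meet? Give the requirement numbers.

1, 2, 3, 4, 9

1. certificated remote pilots 1 < 6 → not met
2. operations manual absent → not met
3. condition 'flies beyond visual line of sight' holds; aviation liability coverage $1,400,000 < $1,525,000 → not met
4. condition 'flies at night' holds; hull coverage $25,000 < $40,000 → not met
5. flight-log audit 41 days ago vs limit 45 → met
6. pre-flight checklist present → met
7. insurance policy review 249 days ago vs limit 270 → met
8. airspace authorization renewal 698 days ago vs limit 730 → met
9. airframe inspection 369 days ago vs limit 270 → not met
Not met: 1, 2, 3, 4, 9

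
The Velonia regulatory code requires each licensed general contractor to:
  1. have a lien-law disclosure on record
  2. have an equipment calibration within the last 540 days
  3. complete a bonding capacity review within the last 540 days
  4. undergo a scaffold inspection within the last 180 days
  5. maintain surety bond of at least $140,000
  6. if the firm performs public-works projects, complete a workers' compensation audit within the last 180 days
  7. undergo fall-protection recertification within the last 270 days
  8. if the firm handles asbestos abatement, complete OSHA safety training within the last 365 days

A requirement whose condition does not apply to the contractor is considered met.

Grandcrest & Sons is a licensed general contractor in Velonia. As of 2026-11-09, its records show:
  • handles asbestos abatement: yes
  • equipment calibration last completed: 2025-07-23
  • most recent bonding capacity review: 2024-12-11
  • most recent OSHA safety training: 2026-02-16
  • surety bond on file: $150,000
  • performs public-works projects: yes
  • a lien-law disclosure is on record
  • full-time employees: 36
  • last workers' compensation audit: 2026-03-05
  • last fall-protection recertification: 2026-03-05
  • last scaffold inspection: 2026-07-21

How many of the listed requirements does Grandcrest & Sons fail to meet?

1. lien-law disclosure present → met
2. equipment calibration 474 days ago vs limit 540 → met
3. bonding capacity review 698 days ago vs limit 540 → not met
4. scaffold inspection 111 days ago vs limit 180 → met
5. surety bond $150,000 ≥ $140,000 → met
6. condition 'performs public-works projects' holds; workers' compensation audit 249 days ago vs limit 180 → not met
7. fall-protection recertification 249 days ago vs limit 270 → met
8. condition 'handles asbestos abatement' holds; OSHA safety training 266 days ago vs limit 365 → met
Not met: 2 of 8

2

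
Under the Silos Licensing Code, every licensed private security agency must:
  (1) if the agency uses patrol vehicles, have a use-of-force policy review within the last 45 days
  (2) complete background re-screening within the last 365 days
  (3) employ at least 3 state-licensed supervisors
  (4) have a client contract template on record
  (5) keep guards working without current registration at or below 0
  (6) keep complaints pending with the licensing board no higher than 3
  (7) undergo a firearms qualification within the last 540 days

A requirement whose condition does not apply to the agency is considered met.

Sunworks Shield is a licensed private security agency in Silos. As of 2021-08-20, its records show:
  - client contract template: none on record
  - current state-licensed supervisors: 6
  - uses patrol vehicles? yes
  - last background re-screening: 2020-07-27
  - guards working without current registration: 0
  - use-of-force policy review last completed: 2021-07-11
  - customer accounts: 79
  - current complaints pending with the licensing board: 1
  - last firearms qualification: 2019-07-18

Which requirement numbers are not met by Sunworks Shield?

2, 4, 7

1. condition 'uses patrol vehicles' holds; use-of-force policy review 40 days ago vs limit 45 → met
2. background re-screening 389 days ago vs limit 365 → not met
3. state-licensed supervisors 6 ≥ 3 → met
4. client contract template absent → not met
5. guards working without current registration 0 ≤ 0 → met
6. complaints pending with the licensing board 1 ≤ 3 → met
7. firearms qualification 764 days ago vs limit 540 → not met
Not met: 2, 4, 7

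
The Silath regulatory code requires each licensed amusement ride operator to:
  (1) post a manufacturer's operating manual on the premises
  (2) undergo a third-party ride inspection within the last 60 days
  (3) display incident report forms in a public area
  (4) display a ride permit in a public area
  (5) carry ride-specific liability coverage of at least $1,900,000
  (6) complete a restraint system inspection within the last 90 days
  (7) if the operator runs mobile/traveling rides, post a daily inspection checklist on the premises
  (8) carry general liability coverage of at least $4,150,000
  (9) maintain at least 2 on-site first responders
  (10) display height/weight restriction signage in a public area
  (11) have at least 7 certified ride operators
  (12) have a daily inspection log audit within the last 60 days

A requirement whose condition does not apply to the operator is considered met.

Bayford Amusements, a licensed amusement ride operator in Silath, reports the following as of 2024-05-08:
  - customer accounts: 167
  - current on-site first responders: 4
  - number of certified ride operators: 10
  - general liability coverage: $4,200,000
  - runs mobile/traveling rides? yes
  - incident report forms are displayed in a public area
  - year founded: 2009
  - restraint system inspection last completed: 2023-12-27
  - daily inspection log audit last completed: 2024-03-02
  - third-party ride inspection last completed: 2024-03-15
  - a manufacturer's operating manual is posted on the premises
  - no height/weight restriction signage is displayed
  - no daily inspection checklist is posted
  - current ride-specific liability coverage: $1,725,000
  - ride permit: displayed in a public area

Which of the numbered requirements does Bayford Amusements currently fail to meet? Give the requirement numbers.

5, 6, 7, 10, 12

1. manufacturer's operating manual present → met
2. third-party ride inspection 54 days ago vs limit 60 → met
3. incident report forms present → met
4. ride permit present → met
5. ride-specific liability coverage $1,725,000 < $1,900,000 → not met
6. restraint system inspection 133 days ago vs limit 90 → not met
7. condition 'runs mobile/traveling rides' holds; daily inspection checklist absent → not met
8. general liability coverage $4,200,000 ≥ $4,150,000 → met
9. on-site first responders 4 ≥ 2 → met
10. height/weight restriction signage absent → not met
11. certified ride operators 10 ≥ 7 → met
12. daily inspection log audit 67 days ago vs limit 60 → not met
Not met: 5, 6, 7, 10, 12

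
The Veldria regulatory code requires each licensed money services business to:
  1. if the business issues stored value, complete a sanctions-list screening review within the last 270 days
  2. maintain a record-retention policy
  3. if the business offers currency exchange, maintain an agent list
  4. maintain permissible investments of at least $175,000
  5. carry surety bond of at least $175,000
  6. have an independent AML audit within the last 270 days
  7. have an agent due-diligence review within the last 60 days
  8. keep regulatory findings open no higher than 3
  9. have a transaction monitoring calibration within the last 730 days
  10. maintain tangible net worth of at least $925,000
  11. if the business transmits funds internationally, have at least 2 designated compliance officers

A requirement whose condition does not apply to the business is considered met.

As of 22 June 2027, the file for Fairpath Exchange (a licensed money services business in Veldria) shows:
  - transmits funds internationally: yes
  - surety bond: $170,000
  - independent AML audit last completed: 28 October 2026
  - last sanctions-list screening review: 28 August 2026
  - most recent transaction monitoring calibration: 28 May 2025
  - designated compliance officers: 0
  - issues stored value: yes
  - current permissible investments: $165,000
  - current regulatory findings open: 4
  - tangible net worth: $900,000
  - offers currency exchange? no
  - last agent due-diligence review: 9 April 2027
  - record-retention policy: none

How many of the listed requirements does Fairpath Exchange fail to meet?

1. condition 'issues stored value' holds; sanctions-list screening review 298 days ago vs limit 270 → not met
2. record-retention policy absent → not met
3. condition 'offers currency exchange' does not hold → requirement n/a → met
4. permissible investments $165,000 < $175,000 → not met
5. surety bond $170,000 < $175,000 → not met
6. independent AML audit 237 days ago vs limit 270 → met
7. agent due-diligence review 74 days ago vs limit 60 → not met
8. regulatory findings open 4 > 3 → not met
9. transaction monitoring calibration 755 days ago vs limit 730 → not met
10. tangible net worth $900,000 < $925,000 → not met
11. condition 'transmits funds internationally' holds; designated compliance officers 0 < 2 → not met
Not met: 9 of 11

9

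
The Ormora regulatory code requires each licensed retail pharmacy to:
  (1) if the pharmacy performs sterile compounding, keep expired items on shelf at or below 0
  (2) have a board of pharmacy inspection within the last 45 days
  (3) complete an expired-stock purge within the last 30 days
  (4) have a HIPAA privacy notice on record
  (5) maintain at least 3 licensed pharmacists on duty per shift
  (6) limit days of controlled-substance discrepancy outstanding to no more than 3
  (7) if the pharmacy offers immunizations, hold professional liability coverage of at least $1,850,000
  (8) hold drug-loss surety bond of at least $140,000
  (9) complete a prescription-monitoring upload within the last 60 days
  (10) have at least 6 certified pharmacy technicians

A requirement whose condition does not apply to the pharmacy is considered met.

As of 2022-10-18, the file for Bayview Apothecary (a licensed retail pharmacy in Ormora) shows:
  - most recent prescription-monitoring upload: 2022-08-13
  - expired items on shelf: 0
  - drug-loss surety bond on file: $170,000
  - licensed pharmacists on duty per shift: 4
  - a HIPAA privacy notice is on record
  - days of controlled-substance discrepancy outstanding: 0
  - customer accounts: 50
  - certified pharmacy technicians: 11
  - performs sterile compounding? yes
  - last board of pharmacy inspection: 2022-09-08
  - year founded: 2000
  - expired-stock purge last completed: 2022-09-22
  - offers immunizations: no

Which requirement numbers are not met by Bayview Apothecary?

9

1. condition 'performs sterile compounding' holds; expired items on shelf 0 ≤ 0 → met
2. board of pharmacy inspection 40 days ago vs limit 45 → met
3. expired-stock purge 26 days ago vs limit 30 → met
4. HIPAA privacy notice present → met
5. licensed pharmacists on duty per shift 4 ≥ 3 → met
6. days of controlled-substance discrepancy outstanding 0 ≤ 3 → met
7. condition 'offers immunizations' does not hold → requirement n/a → met
8. drug-loss surety bond $170,000 ≥ $140,000 → met
9. prescription-monitoring upload 66 days ago vs limit 60 → not met
10. certified pharmacy technicians 11 ≥ 6 → met
Not met: 9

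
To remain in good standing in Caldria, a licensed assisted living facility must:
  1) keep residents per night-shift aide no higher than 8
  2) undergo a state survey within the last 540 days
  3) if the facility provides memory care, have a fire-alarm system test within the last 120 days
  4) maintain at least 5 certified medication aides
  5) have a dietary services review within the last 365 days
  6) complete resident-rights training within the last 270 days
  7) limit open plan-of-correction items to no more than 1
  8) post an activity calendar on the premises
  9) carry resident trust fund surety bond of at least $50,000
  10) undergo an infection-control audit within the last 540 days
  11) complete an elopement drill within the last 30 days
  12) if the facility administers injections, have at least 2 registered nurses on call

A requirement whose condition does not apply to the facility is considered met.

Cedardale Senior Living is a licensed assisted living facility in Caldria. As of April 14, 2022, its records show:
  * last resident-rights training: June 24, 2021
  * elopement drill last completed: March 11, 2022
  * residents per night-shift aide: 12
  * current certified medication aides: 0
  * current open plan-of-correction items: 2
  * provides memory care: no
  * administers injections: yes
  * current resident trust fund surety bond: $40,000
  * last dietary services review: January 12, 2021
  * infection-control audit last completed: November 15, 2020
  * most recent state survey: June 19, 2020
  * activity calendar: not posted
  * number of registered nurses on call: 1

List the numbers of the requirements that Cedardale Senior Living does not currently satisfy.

1, 2, 4, 5, 6, 7, 8, 9, 11, 12

1. residents per night-shift aide 12 > 8 → not met
2. state survey 664 days ago vs limit 540 → not met
3. condition 'provides memory care' does not hold → requirement n/a → met
4. certified medication aides 0 < 5 → not met
5. dietary services review 457 days ago vs limit 365 → not met
6. resident-rights training 294 days ago vs limit 270 → not met
7. open plan-of-correction items 2 > 1 → not met
8. activity calendar absent → not met
9. resident trust fund surety bond $40,000 < $50,000 → not met
10. infection-control audit 515 days ago vs limit 540 → met
11. elopement drill 34 days ago vs limit 30 → not met
12. condition 'administers injections' holds; registered nurses on call 1 < 2 → not met
Not met: 1, 2, 4, 5, 6, 7, 8, 9, 11, 12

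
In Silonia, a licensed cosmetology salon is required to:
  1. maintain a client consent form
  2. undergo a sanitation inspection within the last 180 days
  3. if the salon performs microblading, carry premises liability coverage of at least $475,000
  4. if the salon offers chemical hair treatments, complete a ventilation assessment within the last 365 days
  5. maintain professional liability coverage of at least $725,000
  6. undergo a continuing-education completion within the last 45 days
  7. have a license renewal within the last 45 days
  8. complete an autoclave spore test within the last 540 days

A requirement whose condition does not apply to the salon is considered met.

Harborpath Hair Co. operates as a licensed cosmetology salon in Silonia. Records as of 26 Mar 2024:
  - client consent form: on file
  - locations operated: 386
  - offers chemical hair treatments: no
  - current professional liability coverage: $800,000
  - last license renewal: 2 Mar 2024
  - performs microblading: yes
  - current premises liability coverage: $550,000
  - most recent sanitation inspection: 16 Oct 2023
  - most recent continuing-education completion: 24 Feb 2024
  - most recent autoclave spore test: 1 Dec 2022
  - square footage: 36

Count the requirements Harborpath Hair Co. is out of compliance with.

0

1. client consent form present → met
2. sanitation inspection 162 days ago vs limit 180 → met
3. condition 'performs microblading' holds; premises liability coverage $550,000 ≥ $475,000 → met
4. condition 'offers chemical hair treatments' does not hold → requirement n/a → met
5. professional liability coverage $800,000 ≥ $725,000 → met
6. continuing-education completion 31 days ago vs limit 45 → met
7. license renewal 24 days ago vs limit 45 → met
8. autoclave spore test 481 days ago vs limit 540 → met
Not met: 0 of 8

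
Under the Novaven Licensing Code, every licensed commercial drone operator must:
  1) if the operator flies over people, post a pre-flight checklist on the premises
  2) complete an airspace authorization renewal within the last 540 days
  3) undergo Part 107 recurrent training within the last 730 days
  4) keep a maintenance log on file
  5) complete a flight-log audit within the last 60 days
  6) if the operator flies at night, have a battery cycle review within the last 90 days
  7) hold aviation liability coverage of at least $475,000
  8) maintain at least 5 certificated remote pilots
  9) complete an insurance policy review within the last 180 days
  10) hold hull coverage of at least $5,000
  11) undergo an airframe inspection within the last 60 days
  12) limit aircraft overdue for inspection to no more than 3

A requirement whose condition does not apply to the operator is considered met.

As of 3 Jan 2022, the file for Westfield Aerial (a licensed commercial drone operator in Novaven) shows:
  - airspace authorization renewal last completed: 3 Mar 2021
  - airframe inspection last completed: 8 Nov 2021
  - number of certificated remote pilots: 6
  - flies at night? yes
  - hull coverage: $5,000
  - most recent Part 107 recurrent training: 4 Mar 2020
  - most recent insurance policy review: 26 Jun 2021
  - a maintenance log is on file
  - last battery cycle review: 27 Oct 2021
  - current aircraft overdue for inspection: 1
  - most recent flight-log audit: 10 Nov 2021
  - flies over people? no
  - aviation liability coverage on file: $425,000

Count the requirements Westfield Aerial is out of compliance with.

1. condition 'flies over people' does not hold → requirement n/a → met
2. airspace authorization renewal 306 days ago vs limit 540 → met
3. Part 107 recurrent training 670 days ago vs limit 730 → met
4. maintenance log present → met
5. flight-log audit 54 days ago vs limit 60 → met
6. condition 'flies at night' holds; battery cycle review 68 days ago vs limit 90 → met
7. aviation liability coverage $425,000 < $475,000 → not met
8. certificated remote pilots 6 ≥ 5 → met
9. insurance policy review 191 days ago vs limit 180 → not met
10. hull coverage $5,000 ≥ $5,000 → met
11. airframe inspection 56 days ago vs limit 60 → met
12. aircraft overdue for inspection 1 ≤ 3 → met
Not met: 2 of 12

2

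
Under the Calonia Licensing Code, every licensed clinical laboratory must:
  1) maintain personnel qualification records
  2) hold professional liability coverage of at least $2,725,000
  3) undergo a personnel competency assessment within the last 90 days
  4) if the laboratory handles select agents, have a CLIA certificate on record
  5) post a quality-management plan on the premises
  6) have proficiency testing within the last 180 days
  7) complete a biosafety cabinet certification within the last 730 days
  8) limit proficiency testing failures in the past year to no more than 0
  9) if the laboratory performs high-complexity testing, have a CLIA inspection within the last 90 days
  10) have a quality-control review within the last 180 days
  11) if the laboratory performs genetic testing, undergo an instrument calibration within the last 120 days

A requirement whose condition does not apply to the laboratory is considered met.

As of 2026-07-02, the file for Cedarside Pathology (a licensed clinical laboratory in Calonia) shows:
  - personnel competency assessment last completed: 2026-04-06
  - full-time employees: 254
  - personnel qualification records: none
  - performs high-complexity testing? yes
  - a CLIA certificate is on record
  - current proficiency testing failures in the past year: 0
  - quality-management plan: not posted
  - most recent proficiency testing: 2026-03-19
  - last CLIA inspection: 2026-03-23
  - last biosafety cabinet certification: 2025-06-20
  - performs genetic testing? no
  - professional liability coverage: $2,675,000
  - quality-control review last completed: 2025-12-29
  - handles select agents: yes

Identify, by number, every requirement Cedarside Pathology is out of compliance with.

1. personnel qualification records absent → not met
2. professional liability coverage $2,675,000 < $2,725,000 → not met
3. personnel competency assessment 87 days ago vs limit 90 → met
4. condition 'handles select agents' holds; CLIA certificate present → met
5. quality-management plan absent → not met
6. proficiency testing 105 days ago vs limit 180 → met
7. biosafety cabinet certification 377 days ago vs limit 730 → met
8. proficiency testing failures in the past year 0 ≤ 0 → met
9. condition 'performs high-complexity testing' holds; CLIA inspection 101 days ago vs limit 90 → not met
10. quality-control review 185 days ago vs limit 180 → not met
11. condition 'performs genetic testing' does not hold → requirement n/a → met
Not met: 1, 2, 5, 9, 10

1, 2, 5, 9, 10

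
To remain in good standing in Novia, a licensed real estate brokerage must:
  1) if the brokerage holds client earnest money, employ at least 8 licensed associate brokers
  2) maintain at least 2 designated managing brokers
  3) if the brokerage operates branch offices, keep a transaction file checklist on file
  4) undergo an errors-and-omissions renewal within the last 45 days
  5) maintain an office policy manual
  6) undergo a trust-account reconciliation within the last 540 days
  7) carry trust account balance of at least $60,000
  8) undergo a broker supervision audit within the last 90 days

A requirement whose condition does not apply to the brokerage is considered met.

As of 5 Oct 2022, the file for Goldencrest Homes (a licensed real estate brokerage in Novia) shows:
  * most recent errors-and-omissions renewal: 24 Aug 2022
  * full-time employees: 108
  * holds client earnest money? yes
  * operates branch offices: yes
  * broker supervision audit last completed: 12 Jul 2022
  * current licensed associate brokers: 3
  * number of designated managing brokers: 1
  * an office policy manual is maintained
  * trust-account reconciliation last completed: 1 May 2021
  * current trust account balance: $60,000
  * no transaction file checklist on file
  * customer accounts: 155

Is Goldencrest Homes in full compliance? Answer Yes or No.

1. condition 'holds client earnest money' holds; licensed associate brokers 3 < 8 → not met
2. designated managing brokers 1 < 2 → not met
3. condition 'operates branch offices' holds; transaction file checklist absent → not met
4. errors-and-omissions renewal 42 days ago vs limit 45 → met
5. office policy manual present → met
6. trust-account reconciliation 522 days ago vs limit 540 → met
7. trust account balance $60,000 ≥ $60,000 → met
8. broker supervision audit 85 days ago vs limit 90 → met
Not met: 1, 2, 3

No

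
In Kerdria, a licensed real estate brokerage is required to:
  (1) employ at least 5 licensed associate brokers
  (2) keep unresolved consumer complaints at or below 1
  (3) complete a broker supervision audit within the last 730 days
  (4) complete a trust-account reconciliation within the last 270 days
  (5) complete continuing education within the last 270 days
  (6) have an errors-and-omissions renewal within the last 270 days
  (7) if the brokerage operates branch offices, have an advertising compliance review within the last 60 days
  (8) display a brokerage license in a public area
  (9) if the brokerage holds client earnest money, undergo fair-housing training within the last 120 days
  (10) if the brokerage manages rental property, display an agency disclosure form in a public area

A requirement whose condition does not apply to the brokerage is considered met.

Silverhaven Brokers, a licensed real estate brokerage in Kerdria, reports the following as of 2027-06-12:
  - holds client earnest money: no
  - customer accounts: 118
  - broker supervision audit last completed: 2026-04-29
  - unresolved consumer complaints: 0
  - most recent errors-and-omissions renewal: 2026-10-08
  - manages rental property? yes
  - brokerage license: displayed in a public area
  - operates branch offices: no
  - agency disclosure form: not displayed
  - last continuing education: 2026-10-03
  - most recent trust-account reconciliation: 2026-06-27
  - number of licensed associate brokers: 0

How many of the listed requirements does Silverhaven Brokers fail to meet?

1. licensed associate brokers 0 < 5 → not met
2. unresolved consumer complaints 0 ≤ 1 → met
3. broker supervision audit 409 days ago vs limit 730 → met
4. trust-account reconciliation 350 days ago vs limit 270 → not met
5. continuing education 252 days ago vs limit 270 → met
6. errors-and-omissions renewal 247 days ago vs limit 270 → met
7. condition 'operates branch offices' does not hold → requirement n/a → met
8. brokerage license present → met
9. condition 'holds client earnest money' does not hold → requirement n/a → met
10. condition 'manages rental property' holds; agency disclosure form absent → not met
Not met: 3 of 10

3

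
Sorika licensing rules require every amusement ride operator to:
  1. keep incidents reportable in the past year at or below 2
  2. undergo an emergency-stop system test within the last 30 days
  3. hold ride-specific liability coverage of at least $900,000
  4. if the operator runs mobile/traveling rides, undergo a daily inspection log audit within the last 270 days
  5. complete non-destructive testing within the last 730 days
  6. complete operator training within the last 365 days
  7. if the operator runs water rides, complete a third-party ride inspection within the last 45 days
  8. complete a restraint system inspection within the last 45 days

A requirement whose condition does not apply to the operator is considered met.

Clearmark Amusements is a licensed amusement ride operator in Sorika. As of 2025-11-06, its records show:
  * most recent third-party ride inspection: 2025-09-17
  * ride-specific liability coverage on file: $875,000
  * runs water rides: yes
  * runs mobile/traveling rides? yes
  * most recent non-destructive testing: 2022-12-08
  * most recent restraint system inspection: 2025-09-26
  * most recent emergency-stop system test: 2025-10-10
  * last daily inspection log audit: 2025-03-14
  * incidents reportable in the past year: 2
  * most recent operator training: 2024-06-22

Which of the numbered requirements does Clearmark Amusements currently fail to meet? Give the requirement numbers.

1. incidents reportable in the past year 2 ≤ 2 → met
2. emergency-stop system test 27 days ago vs limit 30 → met
3. ride-specific liability coverage $875,000 < $900,000 → not met
4. condition 'runs mobile/traveling rides' holds; daily inspection log audit 237 days ago vs limit 270 → met
5. non-destructive testing 1064 days ago vs limit 730 → not met
6. operator training 502 days ago vs limit 365 → not met
7. condition 'runs water rides' holds; third-party ride inspection 50 days ago vs limit 45 → not met
8. restraint system inspection 41 days ago vs limit 45 → met
Not met: 3, 5, 6, 7

3, 5, 6, 7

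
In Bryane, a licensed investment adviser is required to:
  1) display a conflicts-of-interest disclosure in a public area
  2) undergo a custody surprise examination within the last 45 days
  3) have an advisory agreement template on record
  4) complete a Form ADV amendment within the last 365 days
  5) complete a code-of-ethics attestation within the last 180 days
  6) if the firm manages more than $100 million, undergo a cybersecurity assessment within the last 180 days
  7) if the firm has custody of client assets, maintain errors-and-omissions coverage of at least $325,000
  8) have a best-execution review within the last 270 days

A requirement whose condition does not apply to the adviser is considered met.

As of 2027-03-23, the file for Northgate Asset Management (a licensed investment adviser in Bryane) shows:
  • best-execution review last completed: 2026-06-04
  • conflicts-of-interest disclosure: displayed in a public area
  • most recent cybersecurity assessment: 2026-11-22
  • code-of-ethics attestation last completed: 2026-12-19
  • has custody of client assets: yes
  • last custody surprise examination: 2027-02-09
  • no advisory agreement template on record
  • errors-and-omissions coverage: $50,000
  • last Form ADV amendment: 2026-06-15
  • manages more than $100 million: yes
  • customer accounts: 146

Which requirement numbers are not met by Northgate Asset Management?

3, 7, 8

1. conflicts-of-interest disclosure present → met
2. custody surprise examination 42 days ago vs limit 45 → met
3. advisory agreement template absent → not met
4. Form ADV amendment 281 days ago vs limit 365 → met
5. code-of-ethics attestation 94 days ago vs limit 180 → met
6. condition 'manages more than $100 million' holds; cybersecurity assessment 121 days ago vs limit 180 → met
7. condition 'has custody of client assets' holds; errors-and-omissions coverage $50,000 < $325,000 → not met
8. best-execution review 292 days ago vs limit 270 → not met
Not met: 3, 7, 8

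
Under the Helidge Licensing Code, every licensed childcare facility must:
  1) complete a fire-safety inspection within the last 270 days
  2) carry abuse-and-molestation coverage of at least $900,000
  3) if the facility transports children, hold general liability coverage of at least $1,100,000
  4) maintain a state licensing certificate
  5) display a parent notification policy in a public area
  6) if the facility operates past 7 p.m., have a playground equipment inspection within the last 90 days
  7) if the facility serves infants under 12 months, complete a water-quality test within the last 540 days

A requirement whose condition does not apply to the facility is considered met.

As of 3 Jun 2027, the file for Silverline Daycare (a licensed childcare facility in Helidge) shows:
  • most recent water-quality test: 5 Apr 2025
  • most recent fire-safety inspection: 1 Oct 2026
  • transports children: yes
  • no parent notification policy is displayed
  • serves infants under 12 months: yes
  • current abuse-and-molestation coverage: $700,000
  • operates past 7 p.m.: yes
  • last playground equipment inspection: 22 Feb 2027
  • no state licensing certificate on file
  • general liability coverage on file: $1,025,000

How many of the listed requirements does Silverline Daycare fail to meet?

6

1. fire-safety inspection 245 days ago vs limit 270 → met
2. abuse-and-molestation coverage $700,000 < $900,000 → not met
3. condition 'transports children' holds; general liability coverage $1,025,000 < $1,100,000 → not met
4. state licensing certificate absent → not met
5. parent notification policy absent → not met
6. condition 'operates past 7 p.m.' holds; playground equipment inspection 101 days ago vs limit 90 → not met
7. condition 'serves infants under 12 months' holds; water-quality test 789 days ago vs limit 540 → not met
Not met: 6 of 7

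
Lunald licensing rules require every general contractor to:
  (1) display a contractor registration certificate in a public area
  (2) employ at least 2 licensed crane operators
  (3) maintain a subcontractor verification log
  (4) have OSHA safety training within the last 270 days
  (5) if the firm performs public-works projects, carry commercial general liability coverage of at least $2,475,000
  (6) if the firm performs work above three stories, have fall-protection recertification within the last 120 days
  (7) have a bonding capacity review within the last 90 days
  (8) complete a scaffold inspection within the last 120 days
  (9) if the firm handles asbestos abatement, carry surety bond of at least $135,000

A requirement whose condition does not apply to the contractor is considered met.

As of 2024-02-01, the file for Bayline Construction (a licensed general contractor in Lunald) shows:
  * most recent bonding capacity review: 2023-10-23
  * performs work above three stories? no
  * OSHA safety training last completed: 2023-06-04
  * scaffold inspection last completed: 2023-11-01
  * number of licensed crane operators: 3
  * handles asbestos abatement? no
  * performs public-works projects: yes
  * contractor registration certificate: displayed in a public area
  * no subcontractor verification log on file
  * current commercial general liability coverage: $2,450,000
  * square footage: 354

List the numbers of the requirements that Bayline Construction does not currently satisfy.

1. contractor registration certificate present → met
2. licensed crane operators 3 ≥ 2 → met
3. subcontractor verification log absent → not met
4. OSHA safety training 242 days ago vs limit 270 → met
5. condition 'performs public-works projects' holds; commercial general liability coverage $2,450,000 < $2,475,000 → not met
6. condition 'performs work above three stories' does not hold → requirement n/a → met
7. bonding capacity review 101 days ago vs limit 90 → not met
8. scaffold inspection 92 days ago vs limit 120 → met
9. condition 'handles asbestos abatement' does not hold → requirement n/a → met
Not met: 3, 5, 7

3, 5, 7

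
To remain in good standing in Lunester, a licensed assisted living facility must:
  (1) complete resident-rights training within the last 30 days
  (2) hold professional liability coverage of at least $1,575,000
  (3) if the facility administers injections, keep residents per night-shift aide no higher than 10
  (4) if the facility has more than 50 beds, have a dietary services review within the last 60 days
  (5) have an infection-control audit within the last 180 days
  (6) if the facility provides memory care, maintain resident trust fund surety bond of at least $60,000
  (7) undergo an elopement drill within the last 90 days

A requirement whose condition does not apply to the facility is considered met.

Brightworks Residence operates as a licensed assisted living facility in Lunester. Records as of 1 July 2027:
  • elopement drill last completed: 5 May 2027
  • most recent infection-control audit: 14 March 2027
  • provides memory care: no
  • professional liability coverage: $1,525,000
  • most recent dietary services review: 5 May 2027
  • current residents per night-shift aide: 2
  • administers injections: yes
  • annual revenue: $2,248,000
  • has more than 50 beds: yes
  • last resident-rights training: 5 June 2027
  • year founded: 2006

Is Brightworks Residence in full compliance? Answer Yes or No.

No

1. resident-rights training 26 days ago vs limit 30 → met
2. professional liability coverage $1,525,000 < $1,575,000 → not met
3. condition 'administers injections' holds; residents per night-shift aide 2 ≤ 10 → met
4. condition 'has more than 50 beds' holds; dietary services review 57 days ago vs limit 60 → met
5. infection-control audit 109 days ago vs limit 180 → met
6. condition 'provides memory care' does not hold → requirement n/a → met
7. elopement drill 57 days ago vs limit 90 → met
Not met: 2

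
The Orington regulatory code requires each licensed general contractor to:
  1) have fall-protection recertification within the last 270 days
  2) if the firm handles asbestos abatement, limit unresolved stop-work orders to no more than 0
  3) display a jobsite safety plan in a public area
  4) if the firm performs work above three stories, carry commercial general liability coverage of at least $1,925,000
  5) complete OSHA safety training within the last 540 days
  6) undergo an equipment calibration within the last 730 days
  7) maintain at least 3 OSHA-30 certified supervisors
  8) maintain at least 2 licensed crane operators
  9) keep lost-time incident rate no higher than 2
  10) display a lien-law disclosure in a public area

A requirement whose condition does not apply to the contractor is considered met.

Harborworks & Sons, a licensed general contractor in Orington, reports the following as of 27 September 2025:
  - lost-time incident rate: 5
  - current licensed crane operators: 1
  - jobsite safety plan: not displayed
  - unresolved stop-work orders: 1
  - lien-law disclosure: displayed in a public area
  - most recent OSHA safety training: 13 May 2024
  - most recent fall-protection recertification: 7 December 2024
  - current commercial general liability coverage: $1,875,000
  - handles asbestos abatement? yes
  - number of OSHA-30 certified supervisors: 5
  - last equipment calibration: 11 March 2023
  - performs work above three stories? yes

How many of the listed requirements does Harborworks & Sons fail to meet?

7

1. fall-protection recertification 294 days ago vs limit 270 → not met
2. condition 'handles asbestos abatement' holds; unresolved stop-work orders 1 > 0 → not met
3. jobsite safety plan absent → not met
4. condition 'performs work above three stories' holds; commercial general liability coverage $1,875,000 < $1,925,000 → not met
5. OSHA safety training 502 days ago vs limit 540 → met
6. equipment calibration 931 days ago vs limit 730 → not met
7. OSHA-30 certified supervisors 5 ≥ 3 → met
8. licensed crane operators 1 < 2 → not met
9. lost-time incident rate 5 > 2 → not met
10. lien-law disclosure present → met
Not met: 7 of 10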